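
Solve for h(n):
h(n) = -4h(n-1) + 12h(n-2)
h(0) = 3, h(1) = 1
Characteristic equation: x² + 4x - 12 = 0, which factors as (x - (2))(x - (-6)) = 0.
Roots r₁ = 2, r₂ = -6 (distinct).
General solution: h(n) = A·(2)^n + B·(-6)^n.
From h(0) = 3: A + B = 3.
From h(1) = 1: 2A - 6B = 1.
Solving: A = \frac{19}{8}, B = \frac{5}{8}.
So h(n) = \frac{5 \left(-6\right)^{n}}{8} + \frac{19 \cdot 2^{n}}{8}.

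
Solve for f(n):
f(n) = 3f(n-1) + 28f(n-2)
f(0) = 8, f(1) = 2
Characteristic equation: x² - 3x - 28 = 0, which factors as (x - (-4))(x - (7)) = 0.
Roots r₁ = -4, r₂ = 7 (distinct).
General solution: f(n) = A·(-4)^n + B·(7)^n.
From f(0) = 8: A + B = 8.
From f(1) = 2: -4A + 7B = 2.
Solving: A = \frac{54}{11}, B = \frac{34}{11}.
So f(n) = \frac{54 \left(-4\right)^{n}}{11} + \frac{34 \cdot 7^{n}}{11}.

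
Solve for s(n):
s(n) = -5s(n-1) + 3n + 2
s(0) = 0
First-order linear with linear forcing.
Homogeneous solution: s_h(n) = A·(-5)^n.
Try particular s_p(n) = pn + q. Substituting:
  pn + q = -5(p(n-1) + q) + 3n + 2.
Matching the n-coefficient: p = -5p + 3 ⇒ p = \frac{1}{2}.
Matching constants: q = 5p - 5q + 2 ⇒ q = \frac{3}{4}.
General: s(n) = A·(-5)^n + \frac{n}{2} + \frac{3}{4}.
Apply s(0) = 0: A + \frac{3}{4} = 0 ⇒ A = - \frac{3}{4}.
So s(n) = - \frac{3 \left(-5\right)^{n}}{4} + \frac{n}{2} + \frac{3}{4}.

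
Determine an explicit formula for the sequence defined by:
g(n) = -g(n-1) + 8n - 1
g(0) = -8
First-order linear with linear forcing.
Homogeneous solution: g_h(n) = A·(-1)^n.
Try particular g_p(n) = pn + q. Substituting:
  pn + q = -(p(n-1) + q) + 8n - 1.
Matching the n-coefficient: p = -p + 8 ⇒ p = 4.
Matching constants: q = p - q - 1 ⇒ q = \frac{3}{2}.
General: g(n) = A·(-1)^n + 4 n + \frac{3}{2}.
Apply g(0) = -8: A + \frac{3}{2} = -8 ⇒ A = - \frac{19}{2}.
So g(n) = - \frac{19 \left(-1\right)^{n}}{2} + 4 n + \frac{3}{2}.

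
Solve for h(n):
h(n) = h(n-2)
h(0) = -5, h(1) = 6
Characteristic equation: x² - 1 = 0, which factors as (x - (-1))(x - (1)) = 0.
Roots r₁ = -1, r₂ = 1 (distinct).
General solution: h(n) = A·(-1)^n + B·(1)^n.
From h(0) = -5: A + B = -5.
From h(1) = 6: -A + B = 6.
Solving: A = - \frac{11}{2}, B = \frac{1}{2}.
So h(n) = \frac{1}{2} - \frac{11 \left(-1\right)^{n}}{2}.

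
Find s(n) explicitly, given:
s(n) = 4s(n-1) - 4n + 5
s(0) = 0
First-order linear with linear forcing.
Homogeneous solution: s_h(n) = A·(4)^n.
Try particular s_p(n) = pn + q. Substituting:
  pn + q = 4(p(n-1) + q) - 4n + 5.
Matching the n-coefficient: p = 4p - 4 ⇒ p = \frac{4}{3}.
Matching constants: q = -4p + 4q + 5 ⇒ q = \frac{1}{9}.
General: s(n) = A·(4)^n + \frac{4 n}{3} + \frac{1}{9}.
Apply s(0) = 0: A + \frac{1}{9} = 0 ⇒ A = - \frac{1}{9}.
So s(n) = - \frac{4^{n}}{9} + \frac{4 n}{3} + \frac{1}{9}.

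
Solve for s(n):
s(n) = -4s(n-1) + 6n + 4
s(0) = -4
First-order linear with linear forcing.
Homogeneous solution: s_h(n) = A·(-4)^n.
Try particular s_p(n) = pn + q. Substituting:
  pn + q = -4(p(n-1) + q) + 6n + 4.
Matching the n-coefficient: p = -4p + 6 ⇒ p = \frac{6}{5}.
Matching constants: q = 4p - 4q + 4 ⇒ q = \frac{44}{25}.
General: s(n) = A·(-4)^n + \frac{6 n}{5} + \frac{44}{25}.
Apply s(0) = -4: A + \frac{44}{25} = -4 ⇒ A = - \frac{144}{25}.
So s(n) = - \frac{144 \left(-4\right)^{n}}{25} + \frac{6 n}{5} + \frac{44}{25}.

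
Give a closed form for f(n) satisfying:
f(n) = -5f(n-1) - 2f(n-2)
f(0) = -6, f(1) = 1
Characteristic equation: x² + 5x + 2 = 0.
Discriminant Δ = (-5)² + 4·(-2) = 17.
Roots r₁,₂ = (-5 ± √17)/2, so r₁ = - \frac{5}{2} + \frac{\sqrt{17}}{2}, r₂ = - \frac{5}{2} - \frac{\sqrt{17}}{2}.
General solution: f(n) = A·r₁^n + B·r₂^n.
From the initial conditions, A + B = -6 and r₁A + r₂B = 1.
Since r₁ - r₂ = √17: A = (1 - (-6)r₂)/√17 = - \frac{14 \sqrt{17}}{17} - 3, and B = -6 - A = -3 + \frac{14 \sqrt{17}}{17}.
So f(n) = \left(- \frac{14 \sqrt{17}}{17} - 3\right)\left(- \frac{5}{2} + \frac{\sqrt{17}}{2}\right)^n + \left(-3 + \frac{14 \sqrt{17}}{17}\right)\left(- \frac{5}{2} - \frac{\sqrt{17}}{2}\right)^n.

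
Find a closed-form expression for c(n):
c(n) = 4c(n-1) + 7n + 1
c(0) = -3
First-order linear with linear forcing.
Homogeneous solution: c_h(n) = A·(4)^n.
Try particular c_p(n) = pn + q. Substituting:
  pn + q = 4(p(n-1) + q) + 7n + 1.
Matching the n-coefficient: p = 4p + 7 ⇒ p = - \frac{7}{3}.
Matching constants: q = -4p + 4q + 1 ⇒ q = - \frac{31}{9}.
General: c(n) = A·(4)^n - \frac{7 n}{3} - \frac{31}{9}.
Apply c(0) = -3: A - \frac{31}{9} = -3 ⇒ A = \frac{4}{9}.
So c(n) = \frac{4 \cdot 4^{n}}{9} - \frac{7 n}{3} - \frac{31}{9}.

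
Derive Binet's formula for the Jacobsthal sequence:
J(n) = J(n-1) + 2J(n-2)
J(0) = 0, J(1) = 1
This is the Jacobsthal sequence.
Characteristic equation: x² - x - 2 = 0; roots r₁ = 2, r₂ = -1.
General: J(n) = A·r₁^n + B·r₂^n. Solving with J(0)=0, J(1)=1 gives A = \frac{1}{3}, B = - \frac{1}{3}.
So J(n) = - \frac{\left(-1\right)^{n}}{3} + \frac{2^{n}}{3}.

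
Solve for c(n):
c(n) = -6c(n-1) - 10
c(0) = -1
First-order linear non-homogeneous.
Homogeneous solution: c_h(n) = A·(-6)^n.
Try constant particular solution c_p = K: K = -6K - 10 ⇒ K = - \frac{10}{7}.
General: c(n) = A·(-6)^n - \frac{10}{7}.
Apply c(0) = -1: A - \frac{10}{7} = -1 ⇒ A = \frac{3}{7}.
So c(n) = \frac{3 \left(-6\right)^{n}}{7} - \frac{10}{7}.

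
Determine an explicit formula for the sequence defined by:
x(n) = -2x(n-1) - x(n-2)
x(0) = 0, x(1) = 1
Characteristic equation: x² + 2x + 1 = 0, which is (x - (-1))².
Repeated root r = -1.
General solution: x(n) = (A + Bn)·(-1)^n.
From x(0) = 0: A = 0.
From x(1) = 1: (A + B)·(-1) = 1 ⇒ B = -1.
So x(n) = \left(- n\right) \cdot (-1)^n.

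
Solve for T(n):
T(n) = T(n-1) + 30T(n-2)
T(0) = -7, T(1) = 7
Characteristic equation: x² - x - 30 = 0, which factors as (x - (6))(x - (-5)) = 0.
Roots r₁ = 6, r₂ = -5 (distinct).
General solution: T(n) = A·(6)^n + B·(-5)^n.
From T(0) = -7: A + B = -7.
From T(1) = 7: 6A - 5B = 7.
Solving: A = - \frac{28}{11}, B = - \frac{49}{11}.
So T(n) = - \frac{49 \left(-5\right)^{n}}{11} - \frac{28 \cdot 6^{n}}{11}.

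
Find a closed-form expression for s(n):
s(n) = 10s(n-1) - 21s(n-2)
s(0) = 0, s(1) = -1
Characteristic equation: x² - 10x + 21 = 0, which factors as (x - (7))(x - (3)) = 0.
Roots r₁ = 7, r₂ = 3 (distinct).
General solution: s(n) = A·(7)^n + B·(3)^n.
From s(0) = 0: A + B = 0.
From s(1) = -1: 7A + 3B = -1.
Solving: A = - \frac{1}{4}, B = \frac{1}{4}.
So s(n) = \frac{3^{n}}{4} - \frac{7^{n}}{4}.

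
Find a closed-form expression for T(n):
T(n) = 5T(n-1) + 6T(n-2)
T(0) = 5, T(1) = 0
Characteristic equation: x² - 5x - 6 = 0, which factors as (x - (-1))(x - (6)) = 0.
Roots r₁ = -1, r₂ = 6 (distinct).
General solution: T(n) = A·(-1)^n + B·(6)^n.
From T(0) = 5: A + B = 5.
From T(1) = 0: -A + 6B = 0.
Solving: A = \frac{30}{7}, B = \frac{5}{7}.
So T(n) = \frac{30 \left(-1\right)^{n}}{7} + \frac{5 \cdot 6^{n}}{7}.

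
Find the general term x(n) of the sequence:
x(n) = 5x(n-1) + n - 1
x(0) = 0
First-order linear with linear forcing.
Homogeneous solution: x_h(n) = A·(5)^n.
Try particular x_p(n) = pn + q. Substituting:
  pn + q = 5(p(n-1) + q) + n - 1.
Matching the n-coefficient: p = 5p + 1 ⇒ p = - \frac{1}{4}.
Matching constants: q = -5p + 5q - 1 ⇒ q = - \frac{1}{16}.
General: x(n) = A·(5)^n - \frac{n}{4} - \frac{1}{16}.
Apply x(0) = 0: A - \frac{1}{16} = 0 ⇒ A = \frac{1}{16}.
So x(n) = \frac{5^{n}}{16} - \frac{n}{4} - \frac{1}{16}.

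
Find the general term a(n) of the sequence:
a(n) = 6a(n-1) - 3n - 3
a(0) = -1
First-order linear with linear forcing.
Homogeneous solution: a_h(n) = A·(6)^n.
Try particular a_p(n) = pn + q. Substituting:
  pn + q = 6(p(n-1) + q) - 3n - 3.
Matching the n-coefficient: p = 6p - 3 ⇒ p = \frac{3}{5}.
Matching constants: q = -6p + 6q - 3 ⇒ q = \frac{33}{25}.
General: a(n) = A·(6)^n + \frac{3 n}{5} + \frac{33}{25}.
Apply a(0) = -1: A + \frac{33}{25} = -1 ⇒ A = - \frac{58}{25}.
So a(n) = - \frac{58 \cdot 6^{n}}{25} + \frac{3 n}{5} + \frac{33}{25}.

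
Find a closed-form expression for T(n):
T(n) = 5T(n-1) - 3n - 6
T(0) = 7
First-order linear with linear forcing.
Homogeneous solution: T_h(n) = A·(5)^n.
Try particular T_p(n) = pn + q. Substituting:
  pn + q = 5(p(n-1) + q) - 3n - 6.
Matching the n-coefficient: p = 5p - 3 ⇒ p = \frac{3}{4}.
Matching constants: q = -5p + 5q - 6 ⇒ q = \frac{39}{16}.
General: T(n) = A·(5)^n + \frac{3 n}{4} + \frac{39}{16}.
Apply T(0) = 7: A + \frac{39}{16} = 7 ⇒ A = \frac{73}{16}.
So T(n) = \frac{73 \cdot 5^{n}}{16} + \frac{3 n}{4} + \frac{39}{16}.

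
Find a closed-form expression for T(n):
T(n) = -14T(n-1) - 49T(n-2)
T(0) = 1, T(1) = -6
Characteristic equation: x² + 14x + 49 = 0, which is (x - (-7))².
Repeated root r = -7.
General solution: T(n) = (A + Bn)·(-7)^n.
From T(0) = 1: A = 1.
From T(1) = -6: (A + B)·(-7) = -6 ⇒ B = - \frac{1}{7}.
So T(n) = \left(1 - \frac{n}{7}\right) \cdot (-7)^n.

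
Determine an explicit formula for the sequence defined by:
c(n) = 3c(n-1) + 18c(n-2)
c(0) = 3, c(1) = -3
Characteristic equation: x² - 3x - 18 = 0, which factors as (x - (-3))(x - (6)) = 0.
Roots r₁ = -3, r₂ = 6 (distinct).
General solution: c(n) = A·(-3)^n + B·(6)^n.
From c(0) = 3: A + B = 3.
From c(1) = -3: -3A + 6B = -3.
Solving: A = \frac{7}{3}, B = \frac{2}{3}.
So c(n) = \frac{7 \left(-3\right)^{n}}{3} + \frac{2 \cdot 6^{n}}{3}.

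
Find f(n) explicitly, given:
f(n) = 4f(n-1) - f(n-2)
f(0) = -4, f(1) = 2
Characteristic equation: x² - 4x + 1 = 0.
Discriminant Δ = (4)² + 4·(-1) = 12.
Roots r₁,₂ = (4 ± √12)/2, so r₁ = \sqrt{3} + 2, r₂ = 2 - \sqrt{3}.
General solution: f(n) = A·r₁^n + B·r₂^n.
From the initial conditions, A + B = -4 and r₁A + r₂B = 2.
Since r₁ - r₂ = √12: A = (2 - (-4)r₂)/√12 = -2 + \frac{5 \sqrt{3}}{3}, and B = -4 - A = - \frac{5 \sqrt{3}}{3} - 2.
So f(n) = \left(-2 + \frac{5 \sqrt{3}}{3}\right)\left(\sqrt{3} + 2\right)^n + \left(- \frac{5 \sqrt{3}}{3} - 2\right)\left(2 - \sqrt{3}\right)^n.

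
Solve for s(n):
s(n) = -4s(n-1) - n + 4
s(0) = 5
First-order linear with linear forcing.
Homogeneous solution: s_h(n) = A·(-4)^n.
Try particular s_p(n) = pn + q. Substituting:
  pn + q = -4(p(n-1) + q) - n + 4.
Matching the n-coefficient: p = -4p - 1 ⇒ p = - \frac{1}{5}.
Matching constants: q = 4p - 4q + 4 ⇒ q = \frac{16}{25}.
General: s(n) = A·(-4)^n - \frac{n}{5} + \frac{16}{25}.
Apply s(0) = 5: A + \frac{16}{25} = 5 ⇒ A = \frac{109}{25}.
So s(n) = \frac{109 \left(-4\right)^{n}}{25} - \frac{n}{5} + \frac{16}{25}.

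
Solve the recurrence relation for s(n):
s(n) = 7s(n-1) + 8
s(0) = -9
First-order linear non-homogeneous.
Homogeneous solution: s_h(n) = A·(7)^n.
Try constant particular solution s_p = K: K = 7K + 8 ⇒ K = - \frac{4}{3}.
General: s(n) = A·(7)^n - \frac{4}{3}.
Apply s(0) = -9: A - \frac{4}{3} = -9 ⇒ A = - \frac{23}{3}.
So s(n) = - \frac{23 \cdot 7^{n}}{3} - \frac{4}{3}.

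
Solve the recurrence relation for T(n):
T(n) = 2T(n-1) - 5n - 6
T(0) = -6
First-order linear with linear forcing.
Homogeneous solution: T_h(n) = A·(2)^n.
Try particular T_p(n) = pn + q. Substituting:
  pn + q = 2(p(n-1) + q) - 5n - 6.
Matching the n-coefficient: p = 2p - 5 ⇒ p = 5.
Matching constants: q = -2p + 2q - 6 ⇒ q = 16.
General: T(n) = A·(2)^n + 5 n + 16.
Apply T(0) = -6: A + 16 = -6 ⇒ A = -22.
So T(n) = - 22 \cdot 2^{n} + 5 n + 16.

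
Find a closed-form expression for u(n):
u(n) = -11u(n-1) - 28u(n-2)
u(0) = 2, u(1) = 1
Characteristic equation: x² + 11x + 28 = 0, which factors as (x - (-4))(x - (-7)) = 0.
Roots r₁ = -4, r₂ = -7 (distinct).
General solution: u(n) = A·(-4)^n + B·(-7)^n.
From u(0) = 2: A + B = 2.
From u(1) = 1: -4A - 7B = 1.
Solving: A = 5, B = -3.
So u(n) = 5 \left(-4\right)^{n} - 3 \left(-7\right)^{n}.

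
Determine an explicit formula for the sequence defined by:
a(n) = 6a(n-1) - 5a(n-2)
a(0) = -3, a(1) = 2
Characteristic equation: x² - 6x + 5 = 0, which factors as (x - (5))(x - (1)) = 0.
Roots r₁ = 5, r₂ = 1 (distinct).
General solution: a(n) = A·(5)^n + B·(1)^n.
From a(0) = -3: A + B = -3.
From a(1) = 2: 5A + B = 2.
Solving: A = \frac{5}{4}, B = - \frac{17}{4}.
So a(n) = \frac{5 \cdot 5^{n}}{4} - \frac{17}{4}.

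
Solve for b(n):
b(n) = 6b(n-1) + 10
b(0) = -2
First-order linear non-homogeneous.
Homogeneous solution: b_h(n) = A·(6)^n.
Try constant particular solution b_p = K: K = 6K + 10 ⇒ K = -2.
General: b(n) = A·(6)^n - 2.
Apply b(0) = -2: A - 2 = -2 ⇒ A = 0.
So b(n) = -2.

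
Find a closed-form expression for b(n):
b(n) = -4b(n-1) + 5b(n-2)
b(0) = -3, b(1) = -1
Characteristic equation: x² + 4x - 5 = 0, which factors as (x - (1))(x - (-5)) = 0.
Roots r₁ = 1, r₂ = -5 (distinct).
General solution: b(n) = A·(1)^n + B·(-5)^n.
From b(0) = -3: A + B = -3.
From b(1) = -1: A - 5B = -1.
Solving: A = - \frac{8}{3}, B = - \frac{1}{3}.
So b(n) = - \frac{\left(-5\right)^{n}}{3} - \frac{8}{3}.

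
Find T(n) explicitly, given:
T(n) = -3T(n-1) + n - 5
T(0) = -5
First-order linear with linear forcing.
Homogeneous solution: T_h(n) = A·(-3)^n.
Try particular T_p(n) = pn + q. Substituting:
  pn + q = -3(p(n-1) + q) + n - 5.
Matching the n-coefficient: p = -3p + 1 ⇒ p = \frac{1}{4}.
Matching constants: q = 3p - 3q - 5 ⇒ q = - \frac{17}{16}.
General: T(n) = A·(-3)^n + \frac{n}{4} - \frac{17}{16}.
Apply T(0) = -5: A - \frac{17}{16} = -5 ⇒ A = - \frac{63}{16}.
So T(n) = - \frac{63 \left(-3\right)^{n}}{16} + \frac{n}{4} - \frac{17}{16}.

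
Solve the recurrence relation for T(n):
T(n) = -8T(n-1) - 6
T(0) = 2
First-order linear non-homogeneous.
Homogeneous solution: T_h(n) = A·(-8)^n.
Try constant particular solution T_p = K: K = -8K - 6 ⇒ K = - \frac{2}{3}.
General: T(n) = A·(-8)^n - \frac{2}{3}.
Apply T(0) = 2: A - \frac{2}{3} = 2 ⇒ A = \frac{8}{3}.
So T(n) = \frac{8 \left(-8\right)^{n}}{3} - \frac{2}{3}.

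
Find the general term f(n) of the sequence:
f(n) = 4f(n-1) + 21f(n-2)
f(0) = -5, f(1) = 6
Characteristic equation: x² - 4x - 21 = 0, which factors as (x - (7))(x - (-3)) = 0.
Roots r₁ = 7, r₂ = -3 (distinct).
General solution: f(n) = A·(7)^n + B·(-3)^n.
From f(0) = -5: A + B = -5.
From f(1) = 6: 7A - 3B = 6.
Solving: A = - \frac{9}{10}, B = - \frac{41}{10}.
So f(n) = - \frac{41 \left(-3\right)^{n}}{10} - \frac{9 \cdot 7^{n}}{10}.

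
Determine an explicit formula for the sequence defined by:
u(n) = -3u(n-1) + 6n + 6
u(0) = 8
First-order linear with linear forcing.
Homogeneous solution: u_h(n) = A·(-3)^n.
Try particular u_p(n) = pn + q. Substituting:
  pn + q = -3(p(n-1) + q) + 6n + 6.
Matching the n-coefficient: p = -3p + 6 ⇒ p = \frac{3}{2}.
Matching constants: q = 3p - 3q + 6 ⇒ q = \frac{21}{8}.
General: u(n) = A·(-3)^n + \frac{3 n}{2} + \frac{21}{8}.
Apply u(0) = 8: A + \frac{21}{8} = 8 ⇒ A = \frac{43}{8}.
So u(n) = \frac{43 \left(-3\right)^{n}}{8} + \frac{3 n}{2} + \frac{21}{8}.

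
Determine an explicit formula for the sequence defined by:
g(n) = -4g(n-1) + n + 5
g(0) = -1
First-order linear with linear forcing.
Homogeneous solution: g_h(n) = A·(-4)^n.
Try particular g_p(n) = pn + q. Substituting:
  pn + q = -4(p(n-1) + q) + n + 5.
Matching the n-coefficient: p = -4p + 1 ⇒ p = \frac{1}{5}.
Matching constants: q = 4p - 4q + 5 ⇒ q = \frac{29}{25}.
General: g(n) = A·(-4)^n + \frac{n}{5} + \frac{29}{25}.
Apply g(0) = -1: A + \frac{29}{25} = -1 ⇒ A = - \frac{54}{25}.
So g(n) = - \frac{54 \left(-4\right)^{n}}{25} + \frac{n}{5} + \frac{29}{25}.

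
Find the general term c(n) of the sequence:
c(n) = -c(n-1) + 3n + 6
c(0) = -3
First-order linear with linear forcing.
Homogeneous solution: c_h(n) = A·(-1)^n.
Try particular c_p(n) = pn + q. Substituting:
  pn + q = -(p(n-1) + q) + 3n + 6.
Matching the n-coefficient: p = -p + 3 ⇒ p = \frac{3}{2}.
Matching constants: q = p - q + 6 ⇒ q = \frac{15}{4}.
General: c(n) = A·(-1)^n + \frac{3 n}{2} + \frac{15}{4}.
Apply c(0) = -3: A + \frac{15}{4} = -3 ⇒ A = - \frac{27}{4}.
So c(n) = - \frac{27 \left(-1\right)^{n}}{4} + \frac{3 n}{2} + \frac{15}{4}.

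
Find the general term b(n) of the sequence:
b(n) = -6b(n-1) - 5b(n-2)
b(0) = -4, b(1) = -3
Characteristic equation: x² + 6x + 5 = 0, which factors as (x - (-5))(x - (-1)) = 0.
Roots r₁ = -5, r₂ = -1 (distinct).
General solution: b(n) = A·(-5)^n + B·(-1)^n.
From b(0) = -4: A + B = -4.
From b(1) = -3: -5A - B = -3.
Solving: A = \frac{7}{4}, B = - \frac{23}{4}.
So b(n) = - \frac{23 \left(-1\right)^{n}}{4} + \frac{7 \left(-5\right)^{n}}{4}.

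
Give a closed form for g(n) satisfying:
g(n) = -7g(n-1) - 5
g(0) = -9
First-order linear non-homogeneous.
Homogeneous solution: g_h(n) = A·(-7)^n.
Try constant particular solution g_p = K: K = -7K - 5 ⇒ K = - \frac{5}{8}.
General: g(n) = A·(-7)^n - \frac{5}{8}.
Apply g(0) = -9: A - \frac{5}{8} = -9 ⇒ A = - \frac{67}{8}.
So g(n) = - \frac{67 \left(-7\right)^{n}}{8} - \frac{5}{8}.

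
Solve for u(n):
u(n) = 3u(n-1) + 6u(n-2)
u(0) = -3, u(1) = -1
Characteristic equation: x² - 3x - 6 = 0.
Discriminant Δ = (3)² + 4·(6) = 33.
Roots r₁,₂ = (3 ± √33)/2, so r₁ = \frac{3}{2} + \frac{\sqrt{33}}{2}, r₂ = \frac{3}{2} - \frac{\sqrt{33}}{2}.
General solution: u(n) = A·r₁^n + B·r₂^n.
From the initial conditions, A + B = -3 and r₁A + r₂B = -1.
Since r₁ - r₂ = √33: A = (-1 - (-3)r₂)/√33 = - \frac{3}{2} + \frac{7 \sqrt{33}}{66}, and B = -3 - A = - \frac{3}{2} - \frac{7 \sqrt{33}}{66}.
So u(n) = \left(- \frac{3}{2} + \frac{7 \sqrt{33}}{66}\right)\left(\frac{3}{2} + \frac{\sqrt{33}}{2}\right)^n + \left(- \frac{3}{2} - \frac{7 \sqrt{33}}{66}\right)\left(\frac{3}{2} - \frac{\sqrt{33}}{2}\right)^n.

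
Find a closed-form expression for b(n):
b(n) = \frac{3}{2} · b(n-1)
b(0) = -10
Pure geometric recurrence with ratio \frac{3}{2}.
By induction b(n) = b(0) · (\frac{3}{2})^n = - 10 \left(\frac{3}{2}\right)^{n}.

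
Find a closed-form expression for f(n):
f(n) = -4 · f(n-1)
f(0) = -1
Pure geometric recurrence with ratio -4.
By induction f(n) = f(0) · (-4)^n = - \left(-4\right)^{n}.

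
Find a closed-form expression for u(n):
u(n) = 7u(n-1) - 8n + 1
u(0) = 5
First-order linear with linear forcing.
Homogeneous solution: u_h(n) = A·(7)^n.
Try particular u_p(n) = pn + q. Substituting:
  pn + q = 7(p(n-1) + q) - 8n + 1.
Matching the n-coefficient: p = 7p - 8 ⇒ p = \frac{4}{3}.
Matching constants: q = -7p + 7q + 1 ⇒ q = \frac{25}{18}.
General: u(n) = A·(7)^n + \frac{4 n}{3} + \frac{25}{18}.
Apply u(0) = 5: A + \frac{25}{18} = 5 ⇒ A = \frac{65}{18}.
So u(n) = \frac{65 \cdot 7^{n}}{18} + \frac{4 n}{3} + \frac{25}{18}.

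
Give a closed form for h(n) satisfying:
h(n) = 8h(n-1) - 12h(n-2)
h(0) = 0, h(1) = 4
Characteristic equation: x² - 8x + 12 = 0, which factors as (x - (2))(x - (6)) = 0.
Roots r₁ = 2, r₂ = 6 (distinct).
General solution: h(n) = A·(2)^n + B·(6)^n.
From h(0) = 0: A + B = 0.
From h(1) = 4: 2A + 6B = 4.
Solving: A = -1, B = 1.
So h(n) = - 2^{n} + 6^{n}.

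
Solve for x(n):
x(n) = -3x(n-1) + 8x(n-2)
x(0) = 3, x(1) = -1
Characteristic equation: x² + 3x - 8 = 0.
Discriminant Δ = (-3)² + 4·(8) = 41.
Roots r₁,₂ = (-3 ± √41)/2, so r₁ = - \frac{3}{2} + \frac{\sqrt{41}}{2}, r₂ = - \frac{\sqrt{41}}{2} - \frac{3}{2}.
General solution: x(n) = A·r₁^n + B·r₂^n.
From the initial conditions, A + B = 3 and r₁A + r₂B = -1.
Since r₁ - r₂ = √41: A = (-1 - (3)r₂)/√41 = \frac{7 \sqrt{41}}{82} + \frac{3}{2}, and B = 3 - A = \frac{3}{2} - \frac{7 \sqrt{41}}{82}.
So x(n) = \left(\frac{7 \sqrt{41}}{82} + \frac{3}{2}\right)\left(- \frac{3}{2} + \frac{\sqrt{41}}{2}\right)^n + \left(\frac{3}{2} - \frac{7 \sqrt{41}}{82}\right)\left(- \frac{\sqrt{41}}{2} - \frac{3}{2}\right)^n.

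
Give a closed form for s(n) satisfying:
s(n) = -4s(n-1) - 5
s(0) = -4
First-order linear non-homogeneous.
Homogeneous solution: s_h(n) = A·(-4)^n.
Try constant particular solution s_p = K: K = -4K - 5 ⇒ K = -1.
General: s(n) = A·(-4)^n - 1.
Apply s(0) = -4: A - 1 = -4 ⇒ A = -3.
So s(n) = - 3 \left(-4\right)^{n} - 1.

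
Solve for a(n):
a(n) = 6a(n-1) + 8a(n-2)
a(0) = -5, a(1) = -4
Characteristic equation: x² - 6x - 8 = 0.
Discriminant Δ = (6)² + 4·(8) = 68.
Roots r₁,₂ = (6 ± √68)/2, so r₁ = 3 + \sqrt{17}, r₂ = 3 - \sqrt{17}.
General solution: a(n) = A·r₁^n + B·r₂^n.
From the initial conditions, A + B = -5 and r₁A + r₂B = -4.
Since r₁ - r₂ = √68: A = (-4 - (-5)r₂)/√68 = - \frac{5}{2} + \frac{11 \sqrt{17}}{34}, and B = -5 - A = - \frac{5}{2} - \frac{11 \sqrt{17}}{34}.
So a(n) = \left(- \frac{5}{2} + \frac{11 \sqrt{17}}{34}\right)\left(3 + \sqrt{17}\right)^n + \left(- \frac{5}{2} - \frac{11 \sqrt{17}}{34}\right)\left(3 - \sqrt{17}\right)^n.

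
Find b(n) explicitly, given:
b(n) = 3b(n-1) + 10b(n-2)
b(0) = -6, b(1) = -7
Characteristic equation: x² - 3x - 10 = 0, which factors as (x - (-2))(x - (5)) = 0.
Roots r₁ = -2, r₂ = 5 (distinct).
General solution: b(n) = A·(-2)^n + B·(5)^n.
From b(0) = -6: A + B = -6.
From b(1) = -7: -2A + 5B = -7.
Solving: A = - \frac{23}{7}, B = - \frac{19}{7}.
So b(n) = - \frac{23 \left(-2\right)^{n}}{7} - \frac{19 \cdot 5^{n}}{7}.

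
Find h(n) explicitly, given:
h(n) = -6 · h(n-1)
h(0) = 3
Pure geometric recurrence with ratio -6.
By induction h(n) = h(0) · (-6)^n = 3 \left(-6\right)^{n}.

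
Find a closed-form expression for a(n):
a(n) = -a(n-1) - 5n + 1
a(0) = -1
First-order linear with linear forcing.
Homogeneous solution: a_h(n) = A·(-1)^n.
Try particular a_p(n) = pn + q. Substituting:
  pn + q = -(p(n-1) + q) - 5n + 1.
Matching the n-coefficient: p = -p - 5 ⇒ p = - \frac{5}{2}.
Matching constants: q = p - q + 1 ⇒ q = - \frac{3}{4}.
General: a(n) = A·(-1)^n - \frac{5 n}{2} - \frac{3}{4}.
Apply a(0) = -1: A - \frac{3}{4} = -1 ⇒ A = - \frac{1}{4}.
So a(n) = - \frac{\left(-1\right)^{n}}{4} - \frac{5 n}{2} - \frac{3}{4}.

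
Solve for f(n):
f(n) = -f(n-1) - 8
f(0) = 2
First-order linear non-homogeneous.
Homogeneous solution: f_h(n) = A·(-1)^n.
Try constant particular solution f_p = K: K = -K - 8 ⇒ K = -4.
General: f(n) = A·(-1)^n - 4.
Apply f(0) = 2: A - 4 = 2 ⇒ A = 6.
So f(n) = 6 \left(-1\right)^{n} - 4.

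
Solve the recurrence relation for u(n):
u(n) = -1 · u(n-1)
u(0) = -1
Pure geometric recurrence with ratio -1.
By induction u(n) = u(0) · (-1)^n = - \left(-1\right)^{n}.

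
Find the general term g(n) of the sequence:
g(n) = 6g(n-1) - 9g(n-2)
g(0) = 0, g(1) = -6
Characteristic equation: x² - 6x + 9 = 0, which is (x - (3))².
Repeated root r = 3.
General solution: g(n) = (A + Bn)·(3)^n.
From g(0) = 0: A = 0.
From g(1) = -6: (A + B)·(3) = -6 ⇒ B = -2.
So g(n) = \left(- 2 n\right) \cdot (3)^n.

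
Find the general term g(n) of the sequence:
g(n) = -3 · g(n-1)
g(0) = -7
Pure geometric recurrence with ratio -3.
By induction g(n) = g(0) · (-3)^n = - 7 \left(-3\right)^{n}.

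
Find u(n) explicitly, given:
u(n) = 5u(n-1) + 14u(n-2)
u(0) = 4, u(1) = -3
Characteristic equation: x² - 5x - 14 = 0, which factors as (x - (7))(x - (-2)) = 0.
Roots r₁ = 7, r₂ = -2 (distinct).
General solution: u(n) = A·(7)^n + B·(-2)^n.
From u(0) = 4: A + B = 4.
From u(1) = -3: 7A - 2B = -3.
Solving: A = \frac{5}{9}, B = \frac{31}{9}.
So u(n) = \frac{31 \left(-2\right)^{n}}{9} + \frac{5 \cdot 7^{n}}{9}.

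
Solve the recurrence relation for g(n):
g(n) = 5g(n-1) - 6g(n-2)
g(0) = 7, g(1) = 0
Characteristic equation: x² - 5x + 6 = 0, which factors as (x - (2))(x - (3)) = 0.
Roots r₁ = 2, r₂ = 3 (distinct).
General solution: g(n) = A·(2)^n + B·(3)^n.
From g(0) = 7: A + B = 7.
From g(1) = 0: 2A + 3B = 0.
Solving: A = 21, B = -14.
So g(n) = 21 \cdot 2^{n} - 14 \cdot 3^{n}.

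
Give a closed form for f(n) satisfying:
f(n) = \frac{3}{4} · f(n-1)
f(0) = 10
Pure geometric recurrence with ratio \frac{3}{4}.
By induction f(n) = f(0) · (\frac{3}{4})^n = 10 \left(\frac{3}{4}\right)^{n}.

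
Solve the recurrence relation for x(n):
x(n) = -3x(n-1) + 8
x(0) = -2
First-order linear non-homogeneous.
Homogeneous solution: x_h(n) = A·(-3)^n.
Try constant particular solution x_p = K: K = -3K + 8 ⇒ K = 2.
General: x(n) = A·(-3)^n + 2.
Apply x(0) = -2: A + 2 = -2 ⇒ A = -4.
So x(n) = 2 - 4 \left(-3\right)^{n}.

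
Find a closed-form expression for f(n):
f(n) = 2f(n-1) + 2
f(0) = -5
First-order linear non-homogeneous.
Homogeneous solution: f_h(n) = A·(2)^n.
Try constant particular solution f_p = K: K = 2K + 2 ⇒ K = -2.
General: f(n) = A·(2)^n - 2.
Apply f(0) = -5: A - 2 = -5 ⇒ A = -3.
So f(n) = - 3 \cdot 2^{n} - 2.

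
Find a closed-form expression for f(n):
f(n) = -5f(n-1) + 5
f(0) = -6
First-order linear non-homogeneous.
Homogeneous solution: f_h(n) = A·(-5)^n.
Try constant particular solution f_p = K: K = -5K + 5 ⇒ K = \frac{5}{6}.
General: f(n) = A·(-5)^n + \frac{5}{6}.
Apply f(0) = -6: A + \frac{5}{6} = -6 ⇒ A = - \frac{41}{6}.
So f(n) = \frac{5}{6} - \frac{41 \left(-5\right)^{n}}{6}.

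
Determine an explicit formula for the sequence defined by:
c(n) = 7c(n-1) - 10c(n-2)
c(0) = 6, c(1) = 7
Characteristic equation: x² - 7x + 10 = 0, which factors as (x - (2))(x - (5)) = 0.
Roots r₁ = 2, r₂ = 5 (distinct).
General solution: c(n) = A·(2)^n + B·(5)^n.
From c(0) = 6: A + B = 6.
From c(1) = 7: 2A + 5B = 7.
Solving: A = \frac{23}{3}, B = - \frac{5}{3}.
So c(n) = \frac{23 \cdot 2^{n}}{3} - \frac{5 \cdot 5^{n}}{3}.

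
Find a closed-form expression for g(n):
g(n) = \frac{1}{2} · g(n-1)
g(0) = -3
Pure geometric recurrence with ratio \frac{1}{2}.
By induction g(n) = g(0) · (\frac{1}{2})^n = - 3 \cdot 2^{- n}.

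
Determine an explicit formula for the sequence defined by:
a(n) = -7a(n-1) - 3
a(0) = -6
First-order linear non-homogeneous.
Homogeneous solution: a_h(n) = A·(-7)^n.
Try constant particular solution a_p = K: K = -7K - 3 ⇒ K = - \frac{3}{8}.
General: a(n) = A·(-7)^n - \frac{3}{8}.
Apply a(0) = -6: A - \frac{3}{8} = -6 ⇒ A = - \frac{45}{8}.
So a(n) = - \frac{45 \left(-7\right)^{n}}{8} - \frac{3}{8}.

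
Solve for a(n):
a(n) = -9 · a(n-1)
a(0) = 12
Pure geometric recurrence with ratio -9.
By induction a(n) = a(0) · (-9)^n = 12 \left(-9\right)^{n}.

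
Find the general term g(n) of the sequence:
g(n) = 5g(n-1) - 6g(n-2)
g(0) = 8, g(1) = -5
Characteristic equation: x² - 5x + 6 = 0, which factors as (x - (2))(x - (3)) = 0.
Roots r₁ = 2, r₂ = 3 (distinct).
General solution: g(n) = A·(2)^n + B·(3)^n.
From g(0) = 8: A + B = 8.
From g(1) = -5: 2A + 3B = -5.
Solving: A = 29, B = -21.
So g(n) = 29 \cdot 2^{n} - 21 \cdot 3^{n}.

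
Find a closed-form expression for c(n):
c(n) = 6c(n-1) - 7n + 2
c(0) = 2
First-order linear with linear forcing.
Homogeneous solution: c_h(n) = A·(6)^n.
Try particular c_p(n) = pn + q. Substituting:
  pn + q = 6(p(n-1) + q) - 7n + 2.
Matching the n-coefficient: p = 6p - 7 ⇒ p = \frac{7}{5}.
Matching constants: q = -6p + 6q + 2 ⇒ q = \frac{32}{25}.
General: c(n) = A·(6)^n + \frac{7 n}{5} + \frac{32}{25}.
Apply c(0) = 2: A + \frac{32}{25} = 2 ⇒ A = \frac{18}{25}.
So c(n) = \frac{18 \cdot 6^{n}}{25} + \frac{7 n}{5} + \frac{32}{25}.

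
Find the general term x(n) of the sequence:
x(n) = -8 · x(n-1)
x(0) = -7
Pure geometric recurrence with ratio -8.
By induction x(n) = x(0) · (-8)^n = - 7 \left(-8\right)^{n}.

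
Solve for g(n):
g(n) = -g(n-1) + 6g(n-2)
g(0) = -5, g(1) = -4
Characteristic equation: x² + x - 6 = 0, which factors as (x - (2))(x - (-3)) = 0.
Roots r₁ = 2, r₂ = -3 (distinct).
General solution: g(n) = A·(2)^n + B·(-3)^n.
From g(0) = -5: A + B = -5.
From g(1) = -4: 2A - 3B = -4.
Solving: A = - \frac{19}{5}, B = - \frac{6}{5}.
So g(n) = - \frac{6 \left(-3\right)^{n}}{5} - \frac{19 \cdot 2^{n}}{5}.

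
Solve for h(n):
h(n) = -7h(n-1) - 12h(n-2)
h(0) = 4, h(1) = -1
Characteristic equation: x² + 7x + 12 = 0, which factors as (x - (-3))(x - (-4)) = 0.
Roots r₁ = -3, r₂ = -4 (distinct).
General solution: h(n) = A·(-3)^n + B·(-4)^n.
From h(0) = 4: A + B = 4.
From h(1) = -1: -3A - 4B = -1.
Solving: A = 15, B = -11.
So h(n) = 15 \left(-3\right)^{n} - 11 \left(-4\right)^{n}.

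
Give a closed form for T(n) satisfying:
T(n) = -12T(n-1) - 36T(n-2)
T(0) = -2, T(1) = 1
Characteristic equation: x² + 12x + 36 = 0, which is (x - (-6))².
Repeated root r = -6.
General solution: T(n) = (A + Bn)·(-6)^n.
From T(0) = -2: A = -2.
From T(1) = 1: (A + B)·(-6) = 1 ⇒ B = \frac{11}{6}.
So T(n) = \left(\frac{11 n}{6} - 2\right) \cdot (-6)^n.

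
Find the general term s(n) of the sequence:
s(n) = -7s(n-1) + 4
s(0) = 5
First-order linear non-homogeneous.
Homogeneous solution: s_h(n) = A·(-7)^n.
Try constant particular solution s_p = K: K = -7K + 4 ⇒ K = \frac{1}{2}.
General: s(n) = A·(-7)^n + \frac{1}{2}.
Apply s(0) = 5: A + \frac{1}{2} = 5 ⇒ A = \frac{9}{2}.
So s(n) = \frac{9 \left(-7\right)^{n}}{2} + \frac{1}{2}.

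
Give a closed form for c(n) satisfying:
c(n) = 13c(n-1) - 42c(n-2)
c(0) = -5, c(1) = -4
Characteristic equation: x² - 13x + 42 = 0, which factors as (x - (6))(x - (7)) = 0.
Roots r₁ = 6, r₂ = 7 (distinct).
General solution: c(n) = A·(6)^n + B·(7)^n.
From c(0) = -5: A + B = -5.
From c(1) = -4: 6A + 7B = -4.
Solving: A = -31, B = 26.
So c(n) = - 31 \cdot 6^{n} + 26 \cdot 7^{n}.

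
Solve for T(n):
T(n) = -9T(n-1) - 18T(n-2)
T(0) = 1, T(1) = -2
Characteristic equation: x² + 9x + 18 = 0, which factors as (x - (-3))(x - (-6)) = 0.
Roots r₁ = -3, r₂ = -6 (distinct).
General solution: T(n) = A·(-3)^n + B·(-6)^n.
From T(0) = 1: A + B = 1.
From T(1) = -2: -3A - 6B = -2.
Solving: A = \frac{4}{3}, B = - \frac{1}{3}.
So T(n) = \frac{4 \left(-3\right)^{n}}{3} - \frac{\left(-6\right)^{n}}{3}.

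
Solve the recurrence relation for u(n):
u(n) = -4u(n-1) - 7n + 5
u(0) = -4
First-order linear with linear forcing.
Homogeneous solution: u_h(n) = A·(-4)^n.
Try particular u_p(n) = pn + q. Substituting:
  pn + q = -4(p(n-1) + q) - 7n + 5.
Matching the n-coefficient: p = -4p - 7 ⇒ p = - \frac{7}{5}.
Matching constants: q = 4p - 4q + 5 ⇒ q = - \frac{3}{25}.
General: u(n) = A·(-4)^n - \frac{7 n}{5} - \frac{3}{25}.
Apply u(0) = -4: A - \frac{3}{25} = -4 ⇒ A = - \frac{97}{25}.
So u(n) = - \frac{97 \left(-4\right)^{n}}{25} - \frac{7 n}{5} - \frac{3}{25}.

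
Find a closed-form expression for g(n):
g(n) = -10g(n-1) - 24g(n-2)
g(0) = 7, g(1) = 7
Characteristic equation: x² + 10x + 24 = 0, which factors as (x - (-4))(x - (-6)) = 0.
Roots r₁ = -4, r₂ = -6 (distinct).
General solution: g(n) = A·(-4)^n + B·(-6)^n.
From g(0) = 7: A + B = 7.
From g(1) = 7: -4A - 6B = 7.
Solving: A = \frac{49}{2}, B = - \frac{35}{2}.
So g(n) = \frac{49 \left(-4\right)^{n}}{2} - \frac{35 \left(-6\right)^{n}}{2}.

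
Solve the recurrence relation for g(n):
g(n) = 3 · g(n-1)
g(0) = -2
Pure geometric recurrence with ratio 3.
By induction g(n) = g(0) · (3)^n = - 2 \cdot 3^{n}.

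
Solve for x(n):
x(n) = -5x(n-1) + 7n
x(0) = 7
First-order linear with linear forcing.
Homogeneous solution: x_h(n) = A·(-5)^n.
Try particular x_p(n) = pn + q. Substituting:
  pn + q = -5(p(n-1) + q) + 7n.
Matching the n-coefficient: p = -5p + 7 ⇒ p = \frac{7}{6}.
Matching constants: q = 5p - 5q ⇒ q = \frac{35}{36}.
General: x(n) = A·(-5)^n + \frac{7 n}{6} + \frac{35}{36}.
Apply x(0) = 7: A + \frac{35}{36} = 7 ⇒ A = \frac{217}{36}.
So x(n) = \frac{217 \left(-5\right)^{n}}{36} + \frac{7 n}{6} + \frac{35}{36}.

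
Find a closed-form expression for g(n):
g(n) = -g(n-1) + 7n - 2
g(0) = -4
First-order linear with linear forcing.
Homogeneous solution: g_h(n) = A·(-1)^n.
Try particular g_p(n) = pn + q. Substituting:
  pn + q = -(p(n-1) + q) + 7n - 2.
Matching the n-coefficient: p = -p + 7 ⇒ p = \frac{7}{2}.
Matching constants: q = p - q - 2 ⇒ q = \frac{3}{4}.
General: g(n) = A·(-1)^n + \frac{7 n}{2} + \frac{3}{4}.
Apply g(0) = -4: A + \frac{3}{4} = -4 ⇒ A = - \frac{19}{4}.
So g(n) = - \frac{19 \left(-1\right)^{n}}{4} + \frac{7 n}{2} + \frac{3}{4}.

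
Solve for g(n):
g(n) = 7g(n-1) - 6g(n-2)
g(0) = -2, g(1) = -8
Characteristic equation: x² - 7x + 6 = 0, which factors as (x - (6))(x - (1)) = 0.
Roots r₁ = 6, r₂ = 1 (distinct).
General solution: g(n) = A·(6)^n + B·(1)^n.
From g(0) = -2: A + B = -2.
From g(1) = -8: 6A + B = -8.
Solving: A = - \frac{6}{5}, B = - \frac{4}{5}.
So g(n) = - \frac{6 \cdot 6^{n}}{5} - \frac{4}{5}.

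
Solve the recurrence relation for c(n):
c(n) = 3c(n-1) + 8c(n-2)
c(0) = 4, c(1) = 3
Characteristic equation: x² - 3x - 8 = 0.
Discriminant Δ = (3)² + 4·(8) = 41.
Roots r₁,₂ = (3 ± √41)/2, so r₁ = \frac{3}{2} + \frac{\sqrt{41}}{2}, r₂ = \frac{3}{2} - \frac{\sqrt{41}}{2}.
General solution: c(n) = A·r₁^n + B·r₂^n.
From the initial conditions, A + B = 4 and r₁A + r₂B = 3.
Since r₁ - r₂ = √41: A = (3 - (4)r₂)/√41 = 2 - \frac{3 \sqrt{41}}{41}, and B = 4 - A = \frac{3 \sqrt{41}}{41} + 2.
So c(n) = \left(2 - \frac{3 \sqrt{41}}{41}\right)\left(\frac{3}{2} + \frac{\sqrt{41}}{2}\right)^n + \left(\frac{3 \sqrt{41}}{41} + 2\right)\left(\frac{3}{2} - \frac{\sqrt{41}}{2}\right)^n.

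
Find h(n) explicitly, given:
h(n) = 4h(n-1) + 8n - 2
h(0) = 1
First-order linear with linear forcing.
Homogeneous solution: h_h(n) = A·(4)^n.
Try particular h_p(n) = pn + q. Substituting:
  pn + q = 4(p(n-1) + q) + 8n - 2.
Matching the n-coefficient: p = 4p + 8 ⇒ p = - \frac{8}{3}.
Matching constants: q = -4p + 4q - 2 ⇒ q = - \frac{26}{9}.
General: h(n) = A·(4)^n - \frac{8 n}{3} - \frac{26}{9}.
Apply h(0) = 1: A - \frac{26}{9} = 1 ⇒ A = \frac{35}{9}.
So h(n) = \frac{35 \cdot 4^{n}}{9} - \frac{8 n}{3} - \frac{26}{9}.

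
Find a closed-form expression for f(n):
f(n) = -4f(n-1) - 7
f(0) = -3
First-order linear non-homogeneous.
Homogeneous solution: f_h(n) = A·(-4)^n.
Try constant particular solution f_p = K: K = -4K - 7 ⇒ K = - \frac{7}{5}.
General: f(n) = A·(-4)^n - \frac{7}{5}.
Apply f(0) = -3: A - \frac{7}{5} = -3 ⇒ A = - \frac{8}{5}.
So f(n) = - \frac{8 \left(-4\right)^{n}}{5} - \frac{7}{5}.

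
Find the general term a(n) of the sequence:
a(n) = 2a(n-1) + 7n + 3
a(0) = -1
First-order linear with linear forcing.
Homogeneous solution: a_h(n) = A·(2)^n.
Try particular a_p(n) = pn + q. Substituting:
  pn + q = 2(p(n-1) + q) + 7n + 3.
Matching the n-coefficient: p = 2p + 7 ⇒ p = -7.
Matching constants: q = -2p + 2q + 3 ⇒ q = -17.
General: a(n) = A·(2)^n - 7 n - 17.
Apply a(0) = -1: A - 17 = -1 ⇒ A = 16.
So a(n) = 16 \cdot 2^{n} - 7 n - 17.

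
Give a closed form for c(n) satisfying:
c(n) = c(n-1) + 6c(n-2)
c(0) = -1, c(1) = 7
Characteristic equation: x² - x - 6 = 0, which factors as (x - (-2))(x - (3)) = 0.
Roots r₁ = -2, r₂ = 3 (distinct).
General solution: c(n) = A·(-2)^n + B·(3)^n.
From c(0) = -1: A + B = -1.
From c(1) = 7: -2A + 3B = 7.
Solving: A = -2, B = 1.
So c(n) = - 2 \left(-2\right)^{n} + 3^{n}.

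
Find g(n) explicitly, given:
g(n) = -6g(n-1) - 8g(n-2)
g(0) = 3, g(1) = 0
Characteristic equation: x² + 6x + 8 = 0, which factors as (x - (-4))(x - (-2)) = 0.
Roots r₁ = -4, r₂ = -2 (distinct).
General solution: g(n) = A·(-4)^n + B·(-2)^n.
From g(0) = 3: A + B = 3.
From g(1) = 0: -4A - 2B = 0.
Solving: A = -3, B = 6.
So g(n) = 6 \left(-2\right)^{n} - 3 \left(-4\right)^{n}.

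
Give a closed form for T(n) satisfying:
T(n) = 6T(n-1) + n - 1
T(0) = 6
First-order linear with linear forcing.
Homogeneous solution: T_h(n) = A·(6)^n.
Try particular T_p(n) = pn + q. Substituting:
  pn + q = 6(p(n-1) + q) + n - 1.
Matching the n-coefficient: p = 6p + 1 ⇒ p = - \frac{1}{5}.
Matching constants: q = -6p + 6q - 1 ⇒ q = - \frac{1}{25}.
General: T(n) = A·(6)^n - \frac{n}{5} - \frac{1}{25}.
Apply T(0) = 6: A - \frac{1}{25} = 6 ⇒ A = \frac{151}{25}.
So T(n) = \frac{151 \cdot 6^{n}}{25} - \frac{n}{5} - \frac{1}{25}.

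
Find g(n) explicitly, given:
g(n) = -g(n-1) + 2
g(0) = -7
First-order linear non-homogeneous.
Homogeneous solution: g_h(n) = A·(-1)^n.
Try constant particular solution g_p = K: K = -K + 2 ⇒ K = 1.
General: g(n) = A·(-1)^n + 1.
Apply g(0) = -7: A + 1 = -7 ⇒ A = -8.
So g(n) = 1 - 8 \left(-1\right)^{n}.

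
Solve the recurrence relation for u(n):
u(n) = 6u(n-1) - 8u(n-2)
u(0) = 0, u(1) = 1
Characteristic equation: x² - 6x + 8 = 0, which factors as (x - (2))(x - (4)) = 0.
Roots r₁ = 2, r₂ = 4 (distinct).
General solution: u(n) = A·(2)^n + B·(4)^n.
From u(0) = 0: A + B = 0.
From u(1) = 1: 2A + 4B = 1.
Solving: A = - \frac{1}{2}, B = \frac{1}{2}.
So u(n) = - \frac{2^{n}}{2} + \frac{4^{n}}{2}.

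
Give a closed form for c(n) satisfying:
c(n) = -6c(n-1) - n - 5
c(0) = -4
First-order linear with linear forcing.
Homogeneous solution: c_h(n) = A·(-6)^n.
Try particular c_p(n) = pn + q. Substituting:
  pn + q = -6(p(n-1) + q) - n - 5.
Matching the n-coefficient: p = -6p - 1 ⇒ p = - \frac{1}{7}.
Matching constants: q = 6p - 6q - 5 ⇒ q = - \frac{41}{49}.
General: c(n) = A·(-6)^n - \frac{n}{7} - \frac{41}{49}.
Apply c(0) = -4: A - \frac{41}{49} = -4 ⇒ A = - \frac{155}{49}.
So c(n) = - \frac{155 \left(-6\right)^{n}}{49} - \frac{n}{7} - \frac{41}{49}.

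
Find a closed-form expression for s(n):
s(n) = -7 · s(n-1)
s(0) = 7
Pure geometric recurrence with ratio -7.
By induction s(n) = s(0) · (-7)^n = 7 \left(-7\right)^{n}.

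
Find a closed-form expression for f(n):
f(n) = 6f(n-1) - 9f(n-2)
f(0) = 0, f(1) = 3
Characteristic equation: x² - 6x + 9 = 0, which is (x - (3))².
Repeated root r = 3.
General solution: f(n) = (A + Bn)·(3)^n.
From f(0) = 0: A = 0.
From f(1) = 3: (A + B)·(3) = 3 ⇒ B = 1.
So f(n) = \left(n\right) \cdot (3)^n.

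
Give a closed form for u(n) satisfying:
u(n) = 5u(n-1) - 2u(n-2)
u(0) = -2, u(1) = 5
Characteristic equation: x² - 5x + 2 = 0.
Discriminant Δ = (5)² + 4·(-2) = 17.
Roots r₁,₂ = (5 ± √17)/2, so r₁ = \frac{\sqrt{17}}{2} + \frac{5}{2}, r₂ = \frac{5}{2} - \frac{\sqrt{17}}{2}.
General solution: u(n) = A·r₁^n + B·r₂^n.
From the initial conditions, A + B = -2 and r₁A + r₂B = 5.
Since r₁ - r₂ = √17: A = (5 - (-2)r₂)/√17 = -1 + \frac{10 \sqrt{17}}{17}, and B = -2 - A = - \frac{10 \sqrt{17}}{17} - 1.
So u(n) = \left(-1 + \frac{10 \sqrt{17}}{17}\right)\left(\frac{\sqrt{17}}{2} + \frac{5}{2}\right)^n + \left(- \frac{10 \sqrt{17}}{17} - 1\right)\left(\frac{5}{2} - \frac{\sqrt{17}}{2}\right)^n.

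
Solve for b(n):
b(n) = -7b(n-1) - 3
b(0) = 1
First-order linear non-homogeneous.
Homogeneous solution: b_h(n) = A·(-7)^n.
Try constant particular solution b_p = K: K = -7K - 3 ⇒ K = - \frac{3}{8}.
General: b(n) = A·(-7)^n - \frac{3}{8}.
Apply b(0) = 1: A - \frac{3}{8} = 1 ⇒ A = \frac{11}{8}.
So b(n) = \frac{11 \left(-7\right)^{n}}{8} - \frac{3}{8}.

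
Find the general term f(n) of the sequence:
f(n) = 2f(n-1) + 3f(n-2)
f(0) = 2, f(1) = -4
Characteristic equation: x² - 2x - 3 = 0, which factors as (x - (3))(x - (-1)) = 0.
Roots r₁ = 3, r₂ = -1 (distinct).
General solution: f(n) = A·(3)^n + B·(-1)^n.
From f(0) = 2: A + B = 2.
From f(1) = -4: 3A - B = -4.
Solving: A = - \frac{1}{2}, B = \frac{5}{2}.
So f(n) = \frac{5 \left(-1\right)^{n}}{2} - \frac{3^{n}}{2}.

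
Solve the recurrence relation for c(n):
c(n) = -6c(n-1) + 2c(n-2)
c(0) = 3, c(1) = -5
Characteristic equation: x² + 6x - 2 = 0.
Discriminant Δ = (-6)² + 4·(2) = 44.
Roots r₁,₂ = (-6 ± √44)/2, so r₁ = -3 + \sqrt{11}, r₂ = - \sqrt{11} - 3.
General solution: c(n) = A·r₁^n + B·r₂^n.
From the initial conditions, A + B = 3 and r₁A + r₂B = -5.
Since r₁ - r₂ = √44: A = (-5 - (3)r₂)/√44 = \frac{2 \sqrt{11}}{11} + \frac{3}{2}, and B = 3 - A = \frac{3}{2} - \frac{2 \sqrt{11}}{11}.
So c(n) = \left(\frac{2 \sqrt{11}}{11} + \frac{3}{2}\right)\left(-3 + \sqrt{11}\right)^n + \left(\frac{3}{2} - \frac{2 \sqrt{11}}{11}\right)\left(- \sqrt{11} - 3\right)^n.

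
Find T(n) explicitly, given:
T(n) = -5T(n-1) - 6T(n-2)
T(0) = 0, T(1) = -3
Characteristic equation: x² + 5x + 6 = 0, which factors as (x - (-3))(x - (-2)) = 0.
Roots r₁ = -3, r₂ = -2 (distinct).
General solution: T(n) = A·(-3)^n + B·(-2)^n.
From T(0) = 0: A + B = 0.
From T(1) = -3: -3A - 2B = -3.
Solving: A = 3, B = -3.
So T(n) = - 3 \left(-2\right)^{n} + 3 \left(-3\right)^{n}.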